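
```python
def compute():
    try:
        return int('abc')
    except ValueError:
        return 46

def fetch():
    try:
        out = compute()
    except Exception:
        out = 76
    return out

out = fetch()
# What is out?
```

Step-by-step execution trace:
1. `fetch()` calls `compute()`.
2. In compute: `int('abc')` raises ValueError; `except ValueError` catches it → returns 46.
3. In fetch: `out = compute()` → out = 46. No exception reaches fetch.
4. `except Exception` is skipped; fetch returns 46.
5. out = 46.
Result: 46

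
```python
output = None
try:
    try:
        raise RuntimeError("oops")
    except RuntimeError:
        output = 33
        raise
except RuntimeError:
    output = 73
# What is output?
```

Step-by-step execution trace:
1. Inner try: `raise RuntimeError("oops")` raises RuntimeError.
2. Inner `except RuntimeError` matches → output = 33.
3. bare `raise` re-raises the same RuntimeError.
4. Outer `except RuntimeError` matches → output = 73.
Result: 73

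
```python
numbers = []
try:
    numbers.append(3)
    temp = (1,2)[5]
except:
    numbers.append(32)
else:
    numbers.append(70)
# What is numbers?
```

Step-by-step execution trace:
1. try: `numbers.append(3)` → numbers = [3].
2. `temp = (1,2)[5]` raises IndexError.
3. bare `except` matches → `numbers.append(32)` → numbers = [3, 32].
4. `else` is skipped (an exception was raised).
Result: [3, 32]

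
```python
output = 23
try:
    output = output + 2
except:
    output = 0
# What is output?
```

Step-by-step execution trace:
1. output starts at 23.
2. try: `output = output + 2` → output = 25. No exception raised.
3. `except` is skipped.
Result: 25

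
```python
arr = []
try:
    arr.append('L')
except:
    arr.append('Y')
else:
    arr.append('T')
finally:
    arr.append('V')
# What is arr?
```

Step-by-step execution trace:
1. try: `arr.append('L')` → arr = ['L']. No exception raised.
2. `except` is skipped.
3. `else` runs: `arr.append('T')` → arr = ['L', 'T'].
4. `finally` always runs: `arr.append('V')` → arr = ['L', 'T', 'V'].
Result: ['L', 'T', 'V']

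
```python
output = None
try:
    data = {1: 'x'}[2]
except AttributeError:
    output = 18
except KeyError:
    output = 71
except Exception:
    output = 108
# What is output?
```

Step-by-step execution trace:
1. `data = {1: 'x'}[2]` raises KeyError.
2. `except AttributeError` does not match KeyError; skipped.
3. `except KeyError` matches → output = 71.
4. Remaining except clauses are skipped.
Result: 71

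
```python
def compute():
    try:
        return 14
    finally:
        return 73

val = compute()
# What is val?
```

Step-by-step execution trace:
1. `compute()` enters try: `return 14` sets pending return value 14.
2. Before returning, `finally: return 73` runs and overrides the pending return.
3. compute() returns 73 → val = 73.
Result: 73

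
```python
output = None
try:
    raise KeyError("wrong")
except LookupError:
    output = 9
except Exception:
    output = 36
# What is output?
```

Step-by-step execution trace:
1. `raise KeyError(...)` raises KeyError.
2. `except LookupError` matches (KeyError is a subclass of LookupError) → output = 9.
3. `except Exception` is not reached.
Result: 9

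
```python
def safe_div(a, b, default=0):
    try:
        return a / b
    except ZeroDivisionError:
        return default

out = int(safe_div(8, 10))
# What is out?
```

Step-by-step execution trace:
1. `safe_div(8, 10)` enters try: `return 8 / 10` → returns 0.8. No exception raised.
2. `except ZeroDivisionError` is skipped.
3. `int(0.8)` → 0 → out = 0.
Result: 0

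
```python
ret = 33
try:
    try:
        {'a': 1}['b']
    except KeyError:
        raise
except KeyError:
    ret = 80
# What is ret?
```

Step-by-step execution trace:
1. Inner try: `{'a': 1}['b']` raises KeyError.
2. Inner `except KeyError` matches; bare `raise` re-raises the same KeyError.
3. Outer `except KeyError` matches → ret = 80.
Result: 80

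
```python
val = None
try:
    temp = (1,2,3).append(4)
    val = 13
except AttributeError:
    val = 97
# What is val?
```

Step-by-step execution trace:
1. `temp = (1,2,3).append(4)` raises AttributeError.
2. `val = 13` is not reached.
3. `except AttributeError` matches → val = 97.
Result: 97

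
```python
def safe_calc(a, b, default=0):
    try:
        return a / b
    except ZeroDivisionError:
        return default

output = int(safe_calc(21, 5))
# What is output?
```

Step-by-step execution trace:
1. `safe_calc(21, 5)` enters try: `return 21 / 5` → returns 4.2. No exception raised.
2. `except ZeroDivisionError` is skipped.
3. `int(4.2)` → 4 → output = 4.
Result: 4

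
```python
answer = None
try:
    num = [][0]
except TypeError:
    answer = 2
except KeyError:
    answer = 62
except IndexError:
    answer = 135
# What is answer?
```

Step-by-step execution trace:
1. `num = [][0]` raises IndexError.
2. `except TypeError` does not match IndexError; skipped.
3. `except KeyError` does not match IndexError; skipped.
4. `except IndexError` matches → answer = 135.
Result: 135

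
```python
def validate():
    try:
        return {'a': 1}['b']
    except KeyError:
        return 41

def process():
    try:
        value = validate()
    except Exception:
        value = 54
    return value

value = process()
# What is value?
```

Step-by-step execution trace:
1. `process()` calls `validate()`.
2. In validate: `{'a': 1}['b']` raises KeyError; `except KeyError` catches it → returns 41.
3. In process: `value = validate()` → value = 41. No exception reaches process.
4. `except Exception` is skipped; process returns 41.
5. value = 41.
Result: 41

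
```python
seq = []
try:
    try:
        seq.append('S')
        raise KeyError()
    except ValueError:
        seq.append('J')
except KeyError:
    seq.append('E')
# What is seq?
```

Step-by-step execution trace:
1. Inner try: `seq.append('S')` → seq = ['S'].
2. `raise KeyError()` raises KeyError.
3. Inner `except ValueError` does not match KeyError; exception propagates to outer try.
4. Outer `except KeyError` matches → `seq.append('E')` → seq = ['S', 'E'].
Result: ['S', 'E']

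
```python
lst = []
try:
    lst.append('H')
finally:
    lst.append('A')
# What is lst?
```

Step-by-step execution trace:
1. try: `lst.append('H')` → lst = ['H'].
2. The try body completes without raising.
3. finally always runs: `lst.append('A')` → lst = ['H', 'A'].
Result: ['H', 'A']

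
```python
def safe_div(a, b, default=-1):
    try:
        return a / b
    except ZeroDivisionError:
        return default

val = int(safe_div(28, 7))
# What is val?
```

Step-by-step execution trace:
1. `safe_div(28, 7)` enters try: `return 28 / 7` → returns 4.0. No exception raised.
2. `except ZeroDivisionError` is skipped.
3. `int(4.0)` → 4 → val = 4.
Result: 4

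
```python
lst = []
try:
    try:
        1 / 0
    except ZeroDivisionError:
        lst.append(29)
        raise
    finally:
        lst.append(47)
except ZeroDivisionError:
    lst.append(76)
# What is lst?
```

Step-by-step execution trace:
1. Inner try: `1 / 0` raises ZeroDivisionError.
2. Inner `except ZeroDivisionError` matches → `lst.append(29)` → lst = [29].
3. bare `raise` re-raises ZeroDivisionError.
4. Inner `finally` runs during unwinding: `lst.append(47)` → lst = [29, 47].
5. Outer `except ZeroDivisionError` matches → `lst.append(76)` → lst = [29, 47, 76].
Result: [29, 47, 76]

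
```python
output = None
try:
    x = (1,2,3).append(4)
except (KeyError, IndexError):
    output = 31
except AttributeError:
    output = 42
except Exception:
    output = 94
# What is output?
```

Step-by-step execution trace:
1. `x = (1,2,3).append(4)` raises AttributeError.
2. `except (KeyError, IndexError)` does not match AttributeError; skipped.
3. `except AttributeError` matches (exact type match) → output = 42.
4. `except Exception` is not reached.
Result: 42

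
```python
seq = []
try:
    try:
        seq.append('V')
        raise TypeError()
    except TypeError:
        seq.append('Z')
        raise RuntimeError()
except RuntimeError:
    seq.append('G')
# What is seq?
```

Step-by-step execution trace:
1. Inner try: `seq.append('V')` → seq = ['V'].
2. `raise TypeError()` raises TypeError.
3. Inner `except TypeError` matches → `seq.append('Z')` → seq = ['V', 'Z'].
4. `raise RuntimeError()` raises RuntimeError; propagates to outer try.
5. Outer `except RuntimeError` matches → `seq.append('G')` → seq = ['V', 'Z', 'G'].
Result: ['V', 'Z', 'G']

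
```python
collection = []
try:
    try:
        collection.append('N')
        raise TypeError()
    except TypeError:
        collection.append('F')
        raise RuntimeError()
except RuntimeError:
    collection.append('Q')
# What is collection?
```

Step-by-step execution trace:
1. Inner try: `collection.append('N')` → collection = ['N'].
2. `raise TypeError()` raises TypeError.
3. Inner `except TypeError` matches → `collection.append('F')` → collection = ['N', 'F'].
4. `raise RuntimeError()` raises RuntimeError; propagates to outer try.
5. Outer `except RuntimeError` matches → `collection.append('Q')` → collection = ['N', 'F', 'Q'].
Result: ['N', 'F', 'Q']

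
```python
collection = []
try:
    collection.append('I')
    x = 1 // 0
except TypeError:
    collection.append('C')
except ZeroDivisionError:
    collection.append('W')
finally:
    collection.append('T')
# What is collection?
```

Step-by-step execution trace:
1. try: `collection.append('I')` → collection = ['I'].
2. `x = 1 // 0` raises ZeroDivisionError.
3. `except TypeError` does not match ZeroDivisionError; skipped.
4. `except ZeroDivisionError` matches → `collection.append('W')` → collection = ['I', 'W'].
5. finally always runs: `collection.append('T')` → collection = ['I', 'W', 'T'].
Result: ['I', 'W', 'T']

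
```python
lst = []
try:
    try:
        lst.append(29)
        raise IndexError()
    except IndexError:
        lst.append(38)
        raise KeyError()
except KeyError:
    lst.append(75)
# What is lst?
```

Step-by-step execution trace:
1. Inner try: `lst.append(29)` → lst = [29].
2. `raise IndexError()` raises IndexError.
3. Inner `except IndexError` matches → `lst.append(38)` → lst = [29, 38].
4. `raise KeyError()` raises KeyError; propagates to outer try.
5. Outer `except KeyError` matches → `lst.append(75)` → lst = [29, 38, 75].
Result: [29, 38, 75]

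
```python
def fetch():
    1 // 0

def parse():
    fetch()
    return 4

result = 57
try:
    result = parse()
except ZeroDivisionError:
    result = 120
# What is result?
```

Step-by-step execution trace:
1. result starts at 57.
2. try: `parse()` calls `fetch()`.
3. `fetch()` evaluates `1 // 0`, which raises ZeroDivisionError; it propagates through parse (uncaught).
4. `return 4` in parse is not reached; the assignment to result does not complete.
5. `except ZeroDivisionError` matches → result = 120.
Result: 120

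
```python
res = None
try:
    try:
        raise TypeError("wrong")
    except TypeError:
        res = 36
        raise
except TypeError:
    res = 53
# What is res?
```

Step-by-step execution trace:
1. Inner try: `raise TypeError("wrong")` raises TypeError.
2. Inner `except TypeError` matches → res = 36.
3. bare `raise` re-raises the same TypeError.
4. Outer `except TypeError` matches → res = 53.
Result: 53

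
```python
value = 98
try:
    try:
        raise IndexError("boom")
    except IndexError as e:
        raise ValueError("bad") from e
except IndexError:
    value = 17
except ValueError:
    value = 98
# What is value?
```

Step-by-step execution trace:
1. Inner try raises IndexError; inner `except IndexError as e` catches it.
2. `raise ValueError(...) from e` raises ValueError (IndexError is attached as __cause__, but only ValueError is active).
3. Outer `except IndexError` does not match ValueError; skipped.
4. Outer `except ValueError` matches → value = 98.
Result: 98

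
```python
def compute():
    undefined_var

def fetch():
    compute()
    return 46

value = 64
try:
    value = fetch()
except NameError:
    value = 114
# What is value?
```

Step-by-step execution trace:
1. value starts at 64.
2. try: `fetch()` calls `compute()`.
3. `compute()` evaluates `undefined_var`, which raises NameError; it propagates through fetch (uncaught).
4. `return 46` in fetch is not reached; the assignment to value does not complete.
5. `except NameError` matches → value = 114.
Result: 114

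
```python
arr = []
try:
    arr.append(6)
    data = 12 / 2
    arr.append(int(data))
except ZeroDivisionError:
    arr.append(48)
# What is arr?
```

Step-by-step execution trace:
1. try: `arr.append(6)` → arr = [6].
2. `data = 12 / 2` → data = 6.0. No exception raised.
3. `arr.append(int(data))` → arr = [6, 6].
4. `except ZeroDivisionError` is skipped (no exception was raised).
Result: [6, 6]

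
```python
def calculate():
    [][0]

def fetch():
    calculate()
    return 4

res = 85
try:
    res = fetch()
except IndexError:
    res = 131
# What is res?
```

Step-by-step execution trace:
1. res starts at 85.
2. try: `fetch()` calls `calculate()`.
3. `calculate()` evaluates `[][0]`, which raises IndexError; it propagates through fetch (uncaught).
4. `return 4` in fetch is not reached; the assignment to res does not complete.
5. `except IndexError` matches → res = 131.
Result: 131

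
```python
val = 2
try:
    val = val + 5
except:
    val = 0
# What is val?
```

Step-by-step execution trace:
1. val starts at 2.
2. try: `val = val + 5` → val = 7. No exception raised.
3. `except` is skipped.
Result: 7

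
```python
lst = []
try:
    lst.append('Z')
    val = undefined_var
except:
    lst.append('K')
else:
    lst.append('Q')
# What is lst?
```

Step-by-step execution trace:
1. try: `lst.append('Z')` → lst = ['Z'].
2. `val = undefined_var` raises NameError.
3. bare `except` matches → `lst.append('K')` → lst = ['Z', 'K'].
4. `else` is skipped (an exception was raised).
Result: ['Z', 'K']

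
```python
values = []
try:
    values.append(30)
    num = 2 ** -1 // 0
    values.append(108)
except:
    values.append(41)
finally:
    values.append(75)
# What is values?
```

Step-by-step execution trace:
1. try: `values.append(30)` → values = [30].
2. `num = 2 ** -1 // 0` raises ZeroDivisionError; `values.append(108)` is not reached.
3. bare `except` matches → `values.append(41)` → values = [30, 41].
4. finally always runs: `values.append(75)` → values = [30, 41, 75].
Result: [30, 41, 75]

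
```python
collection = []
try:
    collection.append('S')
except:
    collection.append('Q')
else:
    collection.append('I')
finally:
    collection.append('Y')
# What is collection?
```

Step-by-step execution trace:
1. try: `collection.append('S')` → collection = ['S']. No exception raised.
2. `except` is skipped.
3. `else` runs: `collection.append('I')` → collection = ['S', 'I'].
4. `finally` always runs: `collection.append('Y')` → collection = ['S', 'I', 'Y'].
Result: ['S', 'I', 'Y']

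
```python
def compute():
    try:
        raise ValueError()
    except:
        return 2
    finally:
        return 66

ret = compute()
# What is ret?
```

Step-by-step execution trace:
1. `compute()` enters try: `raise ValueError()` raises ValueError.
2. bare `except` matches → `return 2` sets pending return value 2.
3. Before returning, `finally: return 66` runs and overrides the pending return.
4. compute() returns 66 → ret = 66.
Result: 66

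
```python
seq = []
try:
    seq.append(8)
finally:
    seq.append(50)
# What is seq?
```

Step-by-step execution trace:
1. try: `seq.append(8)` → seq = [8].
2. The try body completes without raising.
3. finally always runs: `seq.append(50)` → seq = [8, 50].
Result: [8, 50]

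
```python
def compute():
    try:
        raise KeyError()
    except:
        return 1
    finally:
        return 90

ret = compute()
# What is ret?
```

Step-by-step execution trace:
1. `compute()` enters try: `raise KeyError()` raises KeyError.
2. bare `except` matches → `return 1` sets pending return value 1.
3. Before returning, `finally: return 90` runs and overrides the pending return.
4. compute() returns 90 → ret = 90.
Result: 90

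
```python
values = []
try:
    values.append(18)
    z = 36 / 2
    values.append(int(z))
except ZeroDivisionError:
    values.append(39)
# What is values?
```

Step-by-step execution trace:
1. try: `values.append(18)` → values = [18].
2. `z = 36 / 2` → z = 18.0. No exception raised.
3. `values.append(int(z))` → values = [18, 18].
4. `except ZeroDivisionError` is skipped (no exception was raised).
Result: [18, 18]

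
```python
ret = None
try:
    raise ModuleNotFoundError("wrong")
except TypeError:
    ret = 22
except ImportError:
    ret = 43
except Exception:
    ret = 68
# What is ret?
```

Step-by-step execution trace:
1. `raise ModuleNotFoundError(...)` raises ModuleNotFoundError.
2. `except TypeError` does not match (ModuleNotFoundError is not a subclass of TypeError); skipped.
3. `except ImportError` matches (ModuleNotFoundError is a subclass of ImportError) → ret = 43.
4. `except Exception` is not reached.
Result: 43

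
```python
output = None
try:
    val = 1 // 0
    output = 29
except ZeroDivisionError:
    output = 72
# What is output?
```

Step-by-step execution trace:
1. `val = 1 // 0` raises ZeroDivisionError.
2. `output = 29` is not reached.
3. `except ZeroDivisionError` matches → output = 72.
Result: 72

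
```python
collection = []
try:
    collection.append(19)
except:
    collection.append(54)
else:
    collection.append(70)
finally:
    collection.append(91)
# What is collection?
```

Step-by-step execution trace:
1. try: `collection.append(19)` → collection = [19]. No exception raised.
2. `except` is skipped.
3. `else` runs: `collection.append(70)` → collection = [19, 70].
4. `finally` always runs: `collection.append(91)` → collection = [19, 70, 91].
Result: [19, 70, 91]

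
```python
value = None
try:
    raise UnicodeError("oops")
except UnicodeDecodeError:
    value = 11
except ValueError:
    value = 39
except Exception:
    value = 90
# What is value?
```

Step-by-step execution trace:
1. `raise UnicodeError(...)` raises UnicodeError.
2. `except UnicodeDecodeError` does not match (UnicodeError is not a subclass of UnicodeDecodeError); skipped.
3. `except ValueError` matches (UnicodeError is a subclass of ValueError) → value = 39.
4. `except Exception` is not reached.
Result: 39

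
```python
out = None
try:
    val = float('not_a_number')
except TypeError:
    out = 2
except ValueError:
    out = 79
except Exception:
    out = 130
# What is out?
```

Step-by-step execution trace:
1. `val = float('not_a_number')` raises ValueError.
2. `except TypeError` does not match ValueError; skipped.
3. `except ValueError` matches → out = 79.
4. Remaining except clauses are skipped.
Result: 79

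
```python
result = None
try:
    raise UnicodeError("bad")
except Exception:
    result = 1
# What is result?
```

Step-by-step execution trace:
1. `raise UnicodeError(...)` raises UnicodeError.
2. `except Exception` matches (UnicodeError is a subclass of Exception) → result = 1.
Result: 1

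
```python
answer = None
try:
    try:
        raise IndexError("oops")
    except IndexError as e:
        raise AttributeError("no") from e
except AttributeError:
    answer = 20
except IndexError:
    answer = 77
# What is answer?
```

Step-by-step execution trace:
1. Inner try raises IndexError; inner `except IndexError as e` catches it.
2. `raise AttributeError(...) from e` raises AttributeError (IndexError is attached as __cause__, but only AttributeError is active).
3. Outer `except AttributeError` matches → answer = 20.
4. `except IndexError` is not reached.
Result: 20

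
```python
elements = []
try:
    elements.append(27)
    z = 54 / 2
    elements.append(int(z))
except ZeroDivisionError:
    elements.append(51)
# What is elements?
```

Step-by-step execution trace:
1. try: `elements.append(27)` → elements = [27].
2. `z = 54 / 2` → z = 27.0. No exception raised.
3. `elements.append(int(z))` → elements = [27, 27].
4. `except ZeroDivisionError` is skipped (no exception was raised).
Result: [27, 27]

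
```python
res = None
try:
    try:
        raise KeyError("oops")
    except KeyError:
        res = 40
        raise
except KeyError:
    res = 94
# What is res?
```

Step-by-step execution trace:
1. Inner try: `raise KeyError("oops")` raises KeyError.
2. Inner `except KeyError` matches → res = 40.
3. bare `raise` re-raises the same KeyError.
4. Outer `except KeyError` matches → res = 94.
Result: 94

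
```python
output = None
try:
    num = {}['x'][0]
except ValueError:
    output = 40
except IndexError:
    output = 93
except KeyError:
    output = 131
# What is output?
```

Step-by-step execution trace:
1. `num = {}['x'][0]` raises KeyError.
2. `except ValueError` does not match KeyError; skipped.
3. `except IndexError` does not match KeyError; skipped.
4. `except KeyError` matches → output = 131.
Result: 131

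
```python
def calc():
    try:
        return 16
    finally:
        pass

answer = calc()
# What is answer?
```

Step-by-step execution trace:
1. `calc()` enters try: `return 16` sets pending return value 16.
2. Before returning, `finally: pass` runs (no effect).
3. calc() returns 16 → answer = 16.
Result: 16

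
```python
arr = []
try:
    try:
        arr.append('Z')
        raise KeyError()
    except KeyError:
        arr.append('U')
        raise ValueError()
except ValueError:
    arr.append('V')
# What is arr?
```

Step-by-step execution trace:
1. Inner try: `arr.append('Z')` → arr = ['Z'].
2. `raise KeyError()` raises KeyError.
3. Inner `except KeyError` matches → `arr.append('U')` → arr = ['Z', 'U'].
4. `raise ValueError()` raises ValueError; propagates to outer try.
5. Outer `except ValueError` matches → `arr.append('V')` → arr = ['Z', 'U', 'V'].
Result: ['Z', 'U', 'V']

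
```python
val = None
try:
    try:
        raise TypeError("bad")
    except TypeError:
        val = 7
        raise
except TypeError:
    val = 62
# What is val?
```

Step-by-step execution trace:
1. Inner try: `raise TypeError("bad")` raises TypeError.
2. Inner `except TypeError` matches → val = 7.
3. bare `raise` re-raises the same TypeError.
4. Outer `except TypeError` matches → val = 62.
Result: 62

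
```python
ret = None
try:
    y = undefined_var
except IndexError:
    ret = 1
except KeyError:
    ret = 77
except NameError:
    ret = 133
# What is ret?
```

Step-by-step execution trace:
1. `y = undefined_var` raises NameError.
2. `except IndexError` does not match NameError; skipped.
3. `except KeyError` does not match NameError; skipped.
4. `except NameError` matches → ret = 133.
Result: 133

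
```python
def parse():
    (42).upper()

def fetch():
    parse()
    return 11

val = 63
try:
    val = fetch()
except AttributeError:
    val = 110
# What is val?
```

Step-by-step execution trace:
1. val starts at 63.
2. try: `fetch()` calls `parse()`.
3. `parse()` evaluates `(42).upper()`, which raises AttributeError; it propagates through fetch (uncaught).
4. `return 11` in fetch is not reached; the assignment to val does not complete.
5. `except AttributeError` matches → val = 110.
Result: 110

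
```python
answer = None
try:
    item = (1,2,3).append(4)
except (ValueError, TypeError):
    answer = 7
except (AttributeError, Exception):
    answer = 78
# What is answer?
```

Step-by-step execution trace:
1. `item = (1,2,3).append(4)` raises AttributeError.
2. `except (ValueError, TypeError)` does not match AttributeError; skipped.
3. `except (AttributeError, Exception)` matches (AttributeError is in the tuple) → answer = 78.
Result: 78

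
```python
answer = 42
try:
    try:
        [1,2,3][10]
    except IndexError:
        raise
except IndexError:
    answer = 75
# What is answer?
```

Step-by-step execution trace:
1. Inner try: `[1,2,3][10]` raises IndexError.
2. Inner `except IndexError` matches; bare `raise` re-raises the same IndexError.
3. Outer `except IndexError` matches → answer = 75.
Result: 75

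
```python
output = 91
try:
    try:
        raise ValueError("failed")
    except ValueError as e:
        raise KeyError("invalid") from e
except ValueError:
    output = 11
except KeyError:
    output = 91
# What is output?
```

Step-by-step execution trace:
1. Inner try raises ValueError; inner `except ValueError as e` catches it.
2. `raise KeyError(...) from e` raises KeyError (ValueError is attached as __cause__, but only KeyError is active).
3. Outer `except ValueError` does not match KeyError; skipped.
4. Outer `except KeyError` matches → output = 91.
Result: 91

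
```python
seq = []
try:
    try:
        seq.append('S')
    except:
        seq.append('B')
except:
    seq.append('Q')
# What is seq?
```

Step-by-step execution trace:
1. Inner try: `seq.append('S')` → seq = ['S']. No exception raised.
2. Inner `except` is skipped.
3. Inner try completes normally; outer `except` is skipped.
Result: ['S']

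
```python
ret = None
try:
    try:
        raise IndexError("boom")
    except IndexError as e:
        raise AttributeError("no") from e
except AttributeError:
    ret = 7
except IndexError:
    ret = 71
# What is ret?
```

Step-by-step execution trace:
1. Inner try raises IndexError; inner `except IndexError as e` catches it.
2. `raise AttributeError(...) from e` raises AttributeError (IndexError is attached as __cause__, but only AttributeError is active).
3. Outer `except AttributeError` matches → ret = 7.
4. `except IndexError` is not reached.
Result: 7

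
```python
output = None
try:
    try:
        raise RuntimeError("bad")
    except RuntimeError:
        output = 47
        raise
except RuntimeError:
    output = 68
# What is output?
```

Step-by-step execution trace:
1. Inner try: `raise RuntimeError("bad")` raises RuntimeError.
2. Inner `except RuntimeError` matches → output = 47.
3. bare `raise` re-raises the same RuntimeError.
4. Outer `except RuntimeError` matches → output = 68.
Result: 68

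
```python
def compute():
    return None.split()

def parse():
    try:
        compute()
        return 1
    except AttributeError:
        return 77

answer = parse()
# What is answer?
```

Step-by-step execution trace:
1. `parse()` calls `compute()`.
2. `compute()` evaluates `None.split()`, which raises AttributeError; it propagates to the caller.
3. `return 1` is not reached.
4. `except AttributeError` in parse matches → returns 77.
5. answer = 77.
Result: 77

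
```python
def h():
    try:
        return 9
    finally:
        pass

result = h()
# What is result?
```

Step-by-step execution trace:
1. `h()` enters try: `return 9` sets pending return value 9.
2. Before returning, `finally: pass` runs (no effect).
3. h() returns 9 → result = 9.
Result: 9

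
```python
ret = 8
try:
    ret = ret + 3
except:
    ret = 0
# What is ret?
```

Step-by-step execution trace:
1. ret starts at 8.
2. try: `ret = ret + 3` → ret = 11. No exception raised.
3. `except` is skipped.
Result: 11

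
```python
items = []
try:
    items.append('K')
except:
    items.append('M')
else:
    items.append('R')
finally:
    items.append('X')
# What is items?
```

Step-by-step execution trace:
1. try: `items.append('K')` → items = ['K']. No exception raised.
2. `except` is skipped.
3. `else` runs: `items.append('R')` → items = ['K', 'R'].
4. `finally` always runs: `items.append('X')` → items = ['K', 'R', 'X'].
Result: ['K', 'R', 'X']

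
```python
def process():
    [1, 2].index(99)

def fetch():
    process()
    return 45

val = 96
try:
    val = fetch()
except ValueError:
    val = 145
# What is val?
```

Step-by-step execution trace:
1. val starts at 96.
2. try: `fetch()` calls `process()`.
3. `process()` evaluates `[1, 2].index(99)`, which raises ValueError; it propagates through fetch (uncaught).
4. `return 45` in fetch is not reached; the assignment to val does not complete.
5. `except ValueError` matches → val = 145.
Result: 145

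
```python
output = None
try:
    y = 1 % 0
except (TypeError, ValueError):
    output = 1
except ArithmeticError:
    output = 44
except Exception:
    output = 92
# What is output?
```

Step-by-step execution trace:
1. `y = 1 % 0` raises ZeroDivisionError.
2. `except (TypeError, ValueError)` does not match ZeroDivisionError; skipped.
3. `except ArithmeticError` matches (ZeroDivisionError is a subclass of ArithmeticError) → output = 44.
4. `except Exception` is not reached.
Result: 44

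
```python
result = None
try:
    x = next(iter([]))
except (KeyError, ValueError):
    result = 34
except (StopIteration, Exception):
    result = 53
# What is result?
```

Step-by-step execution trace:
1. `x = next(iter([]))` raises StopIteration.
2. `except (KeyError, ValueError)` does not match StopIteration; skipped.
3. `except (StopIteration, Exception)` matches (StopIteration is in the tuple) → result = 53.
Result: 53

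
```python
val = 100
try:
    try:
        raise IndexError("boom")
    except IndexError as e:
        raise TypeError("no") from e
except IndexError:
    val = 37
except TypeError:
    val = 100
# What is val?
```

Step-by-step execution trace:
1. Inner try raises IndexError; inner `except IndexError as e` catches it.
2. `raise TypeError(...) from e` raises TypeError (IndexError is attached as __cause__, but only TypeError is active).
3. Outer `except IndexError` does not match TypeError; skipped.
4. Outer `except TypeError` matches → val = 100.
Result: 100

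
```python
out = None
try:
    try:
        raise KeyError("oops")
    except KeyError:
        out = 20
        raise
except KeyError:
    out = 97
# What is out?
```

Step-by-step execution trace:
1. Inner try: `raise KeyError("oops")` raises KeyError.
2. Inner `except KeyError` matches → out = 20.
3. bare `raise` re-raises the same KeyError.
4. Outer `except KeyError` matches → out = 97.
Result: 97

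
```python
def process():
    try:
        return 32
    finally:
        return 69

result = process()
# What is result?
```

Step-by-step execution trace:
1. `process()` enters try: `return 32` sets pending return value 32.
2. Before returning, `finally: return 69` runs and overrides the pending return.
3. process() returns 69 → result = 69.
Result: 69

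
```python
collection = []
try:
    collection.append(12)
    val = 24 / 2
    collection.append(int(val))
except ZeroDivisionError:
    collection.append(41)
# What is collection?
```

Step-by-step execution trace:
1. try: `collection.append(12)` → collection = [12].
2. `val = 24 / 2` → val = 12.0. No exception raised.
3. `collection.append(int(val))` → collection = [12, 12].
4. `except ZeroDivisionError` is skipped (no exception was raised).
Result: [12, 12]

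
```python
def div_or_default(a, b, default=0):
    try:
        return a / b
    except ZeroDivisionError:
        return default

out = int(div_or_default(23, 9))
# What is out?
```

Step-by-step execution trace:
1. `div_or_default(23, 9)` enters try: `return 23 / 9` → returns 2.5555555555555554. No exception raised.
2. `except ZeroDivisionError` is skipped.
3. `int(2.5555555555555554)` → 2 → out = 2.
Result: 2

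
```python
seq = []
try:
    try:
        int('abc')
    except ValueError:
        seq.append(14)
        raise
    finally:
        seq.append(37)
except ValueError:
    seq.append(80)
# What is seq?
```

Step-by-step execution trace:
1. Inner try: `int('abc')` raises ValueError.
2. Inner `except ValueError` matches → `seq.append(14)` → seq = [14].
3. bare `raise` re-raises ValueError.
4. Inner `finally` runs during unwinding: `seq.append(37)` → seq = [14, 37].
5. Outer `except ValueError` matches → `seq.append(80)` → seq = [14, 37, 80].
Result: [14, 37, 80]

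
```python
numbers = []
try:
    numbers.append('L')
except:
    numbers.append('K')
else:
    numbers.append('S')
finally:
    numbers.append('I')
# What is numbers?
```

Step-by-step execution trace:
1. try: `numbers.append('L')` → numbers = ['L']. No exception raised.
2. `except` is skipped.
3. `else` runs: `numbers.append('S')` → numbers = ['L', 'S'].
4. `finally` always runs: `numbers.append('I')` → numbers = ['L', 'S', 'I'].
Result: ['L', 'S', 'I']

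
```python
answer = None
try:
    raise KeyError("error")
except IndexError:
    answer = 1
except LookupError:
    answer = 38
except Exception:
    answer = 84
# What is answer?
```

Step-by-step execution trace:
1. `raise KeyError(...)` raises KeyError.
2. `except IndexError` does not match (KeyError is not a subclass of IndexError); skipped.
3. `except LookupError` matches (KeyError is a subclass of LookupError) → answer = 38.
4. `except Exception` is not reached.
Result: 38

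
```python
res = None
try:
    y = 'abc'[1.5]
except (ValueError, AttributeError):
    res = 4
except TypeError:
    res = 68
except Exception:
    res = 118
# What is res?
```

Step-by-step execution trace:
1. `y = 'abc'[1.5]` raises TypeError.
2. `except (ValueError, AttributeError)` does not match TypeError; skipped.
3. `except TypeError` matches (exact type match) → res = 68.
4. `except Exception` is not reached.
Result: 68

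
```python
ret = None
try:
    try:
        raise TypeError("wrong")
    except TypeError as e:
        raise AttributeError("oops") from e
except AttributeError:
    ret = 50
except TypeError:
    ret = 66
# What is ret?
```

Step-by-step execution trace:
1. Inner try raises TypeError; inner `except TypeError as e` catches it.
2. `raise AttributeError(...) from e` raises AttributeError (TypeError is attached as __cause__, but only AttributeError is active).
3. Outer `except AttributeError` matches → ret = 50.
4. `except TypeError` is not reached.
Result: 50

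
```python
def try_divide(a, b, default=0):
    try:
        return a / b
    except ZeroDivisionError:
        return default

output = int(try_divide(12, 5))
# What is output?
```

Step-by-step execution trace:
1. `try_divide(12, 5)` enters try: `return 12 / 5` → returns 2.4. No exception raised.
2. `except ZeroDivisionError` is skipped.
3. `int(2.4)` → 2 → output = 2.
Result: 2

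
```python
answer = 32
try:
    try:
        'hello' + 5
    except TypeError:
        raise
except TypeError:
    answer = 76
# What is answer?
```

Step-by-step execution trace:
1. Inner try: `'hello' + 5` raises TypeError.
2. Inner `except TypeError` matches; bare `raise` re-raises the same TypeError.
3. Outer `except TypeError` matches → answer = 76.
Result: 76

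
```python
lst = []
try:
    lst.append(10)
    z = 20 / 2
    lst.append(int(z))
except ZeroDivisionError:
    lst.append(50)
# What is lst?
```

Step-by-step execution trace:
1. try: `lst.append(10)` → lst = [10].
2. `z = 20 / 2` → z = 10.0. No exception raised.
3. `lst.append(int(z))` → lst = [10, 10].
4. `except ZeroDivisionError` is skipped (no exception was raised).
Result: [10, 10]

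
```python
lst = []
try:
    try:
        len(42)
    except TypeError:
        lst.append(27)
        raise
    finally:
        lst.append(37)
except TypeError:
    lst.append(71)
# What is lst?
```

Step-by-step execution trace:
1. Inner try: `len(42)` raises TypeError.
2. Inner `except TypeError` matches → `lst.append(27)` → lst = [27].
3. bare `raise` re-raises TypeError.
4. Inner `finally` runs during unwinding: `lst.append(37)` → lst = [27, 37].
5. Outer `except TypeError` matches → `lst.append(71)` → lst = [27, 37, 71].
Result: [27, 37, 71]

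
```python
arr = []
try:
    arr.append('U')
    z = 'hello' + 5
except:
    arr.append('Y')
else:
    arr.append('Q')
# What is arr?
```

Step-by-step execution trace:
1. try: `arr.append('U')` → arr = ['U'].
2. `z = 'hello' + 5` raises TypeError.
3. bare `except` matches → `arr.append('Y')` → arr = ['U', 'Y'].
4. `else` is skipped (an exception was raised).
Result: ['U', 'Y']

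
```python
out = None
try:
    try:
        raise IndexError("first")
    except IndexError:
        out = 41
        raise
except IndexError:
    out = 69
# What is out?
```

Step-by-step execution trace:
1. Inner try: `raise IndexError("first")` raises IndexError.
2. Inner `except IndexError` matches → out = 41.
3. bare `raise` re-raises the same IndexError.
4. Outer `except IndexError` matches → out = 69.
Result: 69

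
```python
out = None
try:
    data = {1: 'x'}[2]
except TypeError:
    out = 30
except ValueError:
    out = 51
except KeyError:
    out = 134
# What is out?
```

Step-by-step execution trace:
1. `data = {1: 'x'}[2]` raises KeyError.
2. `except TypeError` does not match KeyError; skipped.
3. `except ValueError` does not match KeyError; skipped.
4. `except KeyError` matches → out = 134.
Result: 134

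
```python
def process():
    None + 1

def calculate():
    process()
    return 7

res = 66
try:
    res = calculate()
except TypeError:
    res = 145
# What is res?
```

Step-by-step execution trace:
1. res starts at 66.
2. try: `calculate()` calls `process()`.
3. `process()` evaluates `None + 1`, which raises TypeError; it propagates through calculate (uncaught).
4. `return 7` in calculate is not reached; the assignment to res does not complete.
5. `except TypeError` matches → res = 145.
Result: 145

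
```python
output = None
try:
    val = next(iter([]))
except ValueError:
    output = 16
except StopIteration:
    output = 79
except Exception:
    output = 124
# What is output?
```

Step-by-step execution trace:
1. `val = next(iter([]))` raises StopIteration.
2. `except ValueError` does not match StopIteration; skipped.
3. `except StopIteration` matches → output = 79.
4. Remaining except clauses are skipped.
Result: 79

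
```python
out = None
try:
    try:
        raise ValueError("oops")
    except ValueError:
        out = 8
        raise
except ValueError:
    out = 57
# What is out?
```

Step-by-step execution trace:
1. Inner try: `raise ValueError("oops")` raises ValueError.
2. Inner `except ValueError` matches → out = 8.
3. bare `raise` re-raises the same ValueError.
4. Outer `except ValueError` matches → out = 57.
Result: 57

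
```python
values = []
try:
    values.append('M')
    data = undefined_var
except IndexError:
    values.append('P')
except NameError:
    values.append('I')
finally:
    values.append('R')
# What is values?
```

Step-by-step execution trace:
1. try: `values.append('M')` → values = ['M'].
2. `data = undefined_var` raises NameError.
3. `except IndexError` does not match NameError; skipped.
4. `except NameError` matches → `values.append('I')` → values = ['M', 'I'].
5. finally always runs: `values.append('R')` → values = ['M', 'I', 'R'].
Result: ['M', 'I', 'R']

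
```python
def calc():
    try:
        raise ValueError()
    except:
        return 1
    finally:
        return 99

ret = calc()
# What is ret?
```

Step-by-step execution trace:
1. `calc()` enters try: `raise ValueError()` raises ValueError.
2. bare `except` matches → `return 1` sets pending return value 1.
3. Before returning, `finally: return 99` runs and overrides the pending return.
4. calc() returns 99 → ret = 99.
Result: 99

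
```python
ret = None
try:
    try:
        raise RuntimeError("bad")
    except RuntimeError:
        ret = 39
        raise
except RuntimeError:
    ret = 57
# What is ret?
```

Step-by-step execution trace:
1. Inner try: `raise RuntimeError("bad")` raises RuntimeError.
2. Inner `except RuntimeError` matches → ret = 39.
3. bare `raise` re-raises the same RuntimeError.
4. Outer `except RuntimeError` matches → ret = 57.
Result: 57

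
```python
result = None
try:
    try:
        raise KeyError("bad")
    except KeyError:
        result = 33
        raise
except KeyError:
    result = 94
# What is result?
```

Step-by-step execution trace:
1. Inner try: `raise KeyError("bad")` raises KeyError.
2. Inner `except KeyError` matches → result = 33.
3. bare `raise` re-raises the same KeyError.
4. Outer `except KeyError` matches → result = 94.
Result: 94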